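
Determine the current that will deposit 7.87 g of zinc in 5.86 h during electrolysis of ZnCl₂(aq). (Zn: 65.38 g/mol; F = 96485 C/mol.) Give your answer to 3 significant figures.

1.10 A

n(Zn) = 7.87 / 65.38 = 0.1204 mol
Zn²⁺ + 2e⁻ → Zn, so n(e⁻) = 2 × 0.1204 = 0.2408 mol
Q = 0.2408 × 96485 = 23230 C
I = Q / t = 23230 / 21096 s = 1.10 A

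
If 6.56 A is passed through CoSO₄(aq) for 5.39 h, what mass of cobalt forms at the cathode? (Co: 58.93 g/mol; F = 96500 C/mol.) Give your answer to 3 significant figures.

38.9 g

Q = It = 6.56 × 19404 = 1.273×10^5 C
n(e⁻) = Q/F = 1.273×10^5/96500 = 1.319 mol
Co²⁺ + 2e⁻ → Co, so n(Co) = 1.319 / 2 = 0.6595 mol
m = 0.6595 × 58.93 = 38.9 g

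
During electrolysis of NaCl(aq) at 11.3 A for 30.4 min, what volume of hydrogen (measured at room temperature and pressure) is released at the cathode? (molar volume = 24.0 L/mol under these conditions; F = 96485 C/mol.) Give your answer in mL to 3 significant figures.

2560 mL

Charge passed = 11.3 × 1824 = 20610 C
n(e⁻) = Q/F = 20610/96485 = 0.2136 mol
2H⁺ + 2e⁻ → H₂, so n(H₂) = 0.2136 / 2 = 0.1068 mol
V = 0.1068 × 24.0 = 2.563 L
= 2560 mL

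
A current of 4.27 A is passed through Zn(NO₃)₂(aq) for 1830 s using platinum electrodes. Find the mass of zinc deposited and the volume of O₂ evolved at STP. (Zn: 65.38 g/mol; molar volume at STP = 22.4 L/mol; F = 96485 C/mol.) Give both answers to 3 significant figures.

Q = 4.27 × 1830 = 7814 C; n(e⁻) = 7814 / 96485 = 0.08099 mol
Cathode: Zn²⁺ + 2e⁻ → Zn → n(Zn) = 0.08099/2 = 0.04050 mol → 2.65 g
Anode: 2H₂O → O₂ + 4H⁺ + 4e⁻ → n(O₂) = 0.08099/4 = 0.02025 mol → 0.454 L

2.65 g Zn; 0.454 L O₂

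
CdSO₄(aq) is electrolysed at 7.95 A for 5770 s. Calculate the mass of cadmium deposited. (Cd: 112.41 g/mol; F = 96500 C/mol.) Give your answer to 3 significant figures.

Charge passed = 7.95 × 5770 = 45870 C
Moles of electrons = 45870 / 96500 = 0.4753 mol
Cd²⁺ + 2e⁻ → Cd, so n(Cd) = 0.4753 / 2 = 0.2377 mol
m = 0.2377 × 112.41 = 26.7 g

26.7 g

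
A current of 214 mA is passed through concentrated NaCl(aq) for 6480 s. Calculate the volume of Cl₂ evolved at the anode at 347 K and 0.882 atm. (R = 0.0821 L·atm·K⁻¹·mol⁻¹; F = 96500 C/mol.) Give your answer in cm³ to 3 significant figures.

Q = It = 0.214 × 6480 = 1387 C
n(e⁻) = Q/F = 1387/96500 = 0.01437 mol
2Cl⁻ → Cl₂ + 2e⁻, so n(Cl₂) = 0.01437 / 2 = 0.007185 mol
V = nRT/P = 0.007185 × 0.0821 × 347 / 0.882 = 0.2321 L
= 232 cm³

232 cm³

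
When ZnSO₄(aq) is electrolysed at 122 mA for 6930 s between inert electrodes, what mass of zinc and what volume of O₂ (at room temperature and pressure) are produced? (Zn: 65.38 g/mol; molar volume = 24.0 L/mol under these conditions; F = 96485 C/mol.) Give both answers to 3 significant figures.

0.286 g Zn; 0.0526 L O₂

Q = 0.122 × 6930 = 845.5 C; n(e⁻) = 845.5 / 96485 = 0.008763 mol
Cathode: Zn²⁺ + 2e⁻ → Zn → n(Zn) = 0.008763/2 = 0.004382 mol → 0.286 g
Anode: 2H₂O → O₂ + 4H⁺ + 4e⁻ → n(O₂) = 0.008763/4 = 0.002191 mol → 0.0526 L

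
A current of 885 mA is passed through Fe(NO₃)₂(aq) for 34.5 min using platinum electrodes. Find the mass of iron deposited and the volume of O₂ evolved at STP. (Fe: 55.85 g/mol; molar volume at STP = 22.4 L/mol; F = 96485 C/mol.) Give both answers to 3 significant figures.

Q = 0.885 × 2070 = 1832 C; n(e⁻) = 1832 / 96485 = 0.01899 mol
Cathode: Fe²⁺ + 2e⁻ → Fe → n(Fe) = 0.01899/2 = 0.009495 mol → 0.530 g
Anode: 2H₂O → O₂ + 4H⁺ + 4e⁻ → n(O₂) = 0.01899/4 = 0.004748 mol → 0.106 L

0.530 g Fe; 0.106 L O₂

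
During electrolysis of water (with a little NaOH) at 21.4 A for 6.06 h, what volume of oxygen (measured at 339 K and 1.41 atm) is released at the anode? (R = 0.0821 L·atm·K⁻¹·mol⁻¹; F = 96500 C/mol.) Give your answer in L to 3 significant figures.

Charge passed = 21.4 × 21816 = 4.669×10^5 C
n(e⁻) = Q/F = 4.669×10^5/96500 = 4.838 mol
2H₂O → O₂ + 4H⁺ + 4e⁻, so n(O₂) = 4.838 / 4 = 1.210 mol
V = nRT/P = 1.210 × 0.0821 × 339 / 1.41 = 23.88 L

23.9 L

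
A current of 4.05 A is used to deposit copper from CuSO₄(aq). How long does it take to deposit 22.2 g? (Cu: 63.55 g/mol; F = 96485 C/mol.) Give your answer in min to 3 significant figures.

277 min

n(Cu) = 22.2 / 63.55 = 0.3493 mol
Cu²⁺ + 2e⁻ → Cu, so n(e⁻) = 2 × 0.3493 = 0.6986 mol
Q = 0.6986 × 96485 = 67400 C
t = Q / I = 67400 / 4.05 = 16640 s = 277 min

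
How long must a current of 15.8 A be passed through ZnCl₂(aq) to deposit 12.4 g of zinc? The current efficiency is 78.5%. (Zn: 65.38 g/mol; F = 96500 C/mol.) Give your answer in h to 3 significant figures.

0.820 h

n(Zn) = 12.4 / 65.38 = 0.1897 mol
Zn²⁺ + 2e⁻ → Zn, so n(e⁻) = 2 × 0.1897 = 0.3794 mol
Q = 0.3794 × 96500 / 0.785 = 46640 C
t = Q / I = 46640 / 15.8 = 2952 s = 0.820 h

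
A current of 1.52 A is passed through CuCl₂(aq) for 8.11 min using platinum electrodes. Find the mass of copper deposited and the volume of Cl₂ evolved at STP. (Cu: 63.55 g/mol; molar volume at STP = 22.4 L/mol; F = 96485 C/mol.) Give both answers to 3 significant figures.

0.244 g Cu; 0.0859 L Cl₂

Q = 1.52 × 486.6 = 739.6 C; n(e⁻) = 739.6 / 96485 = 0.007665 mol
Cathode: Cu²⁺ + 2e⁻ → Cu → n(Cu) = 0.007665/2 = 0.003833 mol → 0.244 g
Anode: 2Cl⁻ → Cl₂ + 2e⁻ → n(Cl₂) = 0.007665/2 = 0.003833 mol → 0.0859 L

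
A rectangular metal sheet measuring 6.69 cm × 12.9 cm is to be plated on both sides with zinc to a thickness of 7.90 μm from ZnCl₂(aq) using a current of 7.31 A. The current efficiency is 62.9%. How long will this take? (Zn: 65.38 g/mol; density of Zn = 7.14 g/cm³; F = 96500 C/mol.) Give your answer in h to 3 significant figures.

Plated area = 2 × 6.69 × 12.9 = 172.6 cm²
Volume = 172.6 × 7.90×10⁻⁴ cm = 0.1364 cm³
m(Zn) = 0.1364 × 7.14 = 0.9739 g
n(Zn) = 0.9739 / 65.38 = 0.01490 mol; n(e⁻) = 2 × 0.01490 = 0.02980 mol
Q = 0.02980 × 96500 / 0.629 = 4572 C
t = 4572 / 7.31 = 625.4 s = 0.174 h

0.174 h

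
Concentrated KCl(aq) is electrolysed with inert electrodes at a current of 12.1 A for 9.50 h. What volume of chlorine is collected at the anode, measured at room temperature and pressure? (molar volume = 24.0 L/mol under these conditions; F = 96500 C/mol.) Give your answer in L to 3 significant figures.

51.5 L

Q = It = 12.1 × 34200 = 4.138×10^5 C
n(e⁻) = 4.138×10^5 / 96500 = 4.288 mol
2Cl⁻ → Cl₂ + 2e⁻, so n(Cl₂) = 4.288 / 2 = 2.144 mol
V = 2.144 × 24.0 = 51.46 L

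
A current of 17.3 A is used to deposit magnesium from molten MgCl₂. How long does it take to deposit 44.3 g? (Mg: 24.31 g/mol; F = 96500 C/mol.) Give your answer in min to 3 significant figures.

339 min

n(Mg) = 44.3 / 24.31 = 1.822 mol
Mg²⁺ + 2e⁻ → Mg, so n(e⁻) = 2 × 1.822 = 3.644 mol
Q = 3.644 × 96500 = 3.516×10^5 C
t = Q / I = 3.516×10^5 / 17.3 = 20320 s = 339 min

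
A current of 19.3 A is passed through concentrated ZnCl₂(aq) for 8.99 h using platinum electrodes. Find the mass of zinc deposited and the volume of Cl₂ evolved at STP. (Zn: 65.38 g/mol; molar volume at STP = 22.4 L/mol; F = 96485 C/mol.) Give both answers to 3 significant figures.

Q = 19.3 × 32364 = 6.246×10^5 C; n(e⁻) = 6.246×10^5 / 96485 = 6.474 mol
Cathode: Zn²⁺ + 2e⁻ → Zn → n(Zn) = 6.474/2 = 3.237 mol → 212 g
Anode: 2Cl⁻ → Cl₂ + 2e⁻ → n(Cl₂) = 6.474/2 = 3.237 mol → 72.5 L

212 g Zn; 72.5 L Cl₂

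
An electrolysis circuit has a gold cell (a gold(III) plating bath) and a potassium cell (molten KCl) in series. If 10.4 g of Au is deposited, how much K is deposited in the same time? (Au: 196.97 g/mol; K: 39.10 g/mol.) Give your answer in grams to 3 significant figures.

n(Au) = 10.4 / 196.97 = 0.05280 mol
Au³⁺ + 3e⁻ → Au, so n(e⁻) = 3 × 0.05280 = 0.1584 mol
Since the cells are in series, n(e⁻) in the K cell is also 0.1584 mol.
K⁺ + e⁻ → K, so n(K) = 0.1584 mol
m(K) = 0.1584 × 39.10 = 6.19 g

6.19 g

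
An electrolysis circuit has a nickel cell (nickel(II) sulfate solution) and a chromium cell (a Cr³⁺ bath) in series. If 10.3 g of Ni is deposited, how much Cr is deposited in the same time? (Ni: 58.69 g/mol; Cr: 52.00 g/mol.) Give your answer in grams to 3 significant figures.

n(Ni) = 10.3 / 58.69 = 0.1755 mol
Ni²⁺ + 2e⁻ → Ni, so n(e⁻) = 2 × 0.1755 = 0.3510 mol
The cells are in series, so the same charge (and hence the same n(e⁻) = 0.3510 mol) passes through both.
Cr³⁺ + 3e⁻ → Cr, so n(Cr) = 0.3510 / 3 = 0.1170 mol
m(Cr) = 0.1170 × 52.00 = 6.08 g

6.08 g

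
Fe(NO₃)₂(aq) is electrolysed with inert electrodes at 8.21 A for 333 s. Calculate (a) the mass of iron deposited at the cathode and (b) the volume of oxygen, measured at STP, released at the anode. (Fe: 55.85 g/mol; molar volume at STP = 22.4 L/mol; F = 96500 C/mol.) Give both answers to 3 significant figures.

0.791 g Fe; 0.159 L O₂

Q = 8.21 × 333 = 2734 C; n(e⁻) = 2734 / 96500 = 0.02833 mol
Cathode: Fe²⁺ + 2e⁻ → Fe → n(Fe) = 0.02833/2 = 0.01417 mol → 0.791 g
Anode: 2H₂O → O₂ + 4H⁺ + 4e⁻ → n(O₂) = 0.02833/4 = 0.007083 mol → 0.159 L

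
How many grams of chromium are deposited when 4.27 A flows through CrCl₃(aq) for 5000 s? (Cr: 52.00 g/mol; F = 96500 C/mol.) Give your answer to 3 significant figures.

3.83 g

Charge passed = 4.27 × 5000 = 21350 C
Moles of electrons = 21350 / 96500 = 0.2212 mol
Cr³⁺ + 3e⁻ → Cr, so n(Cr) = 0.2212 / 3 = 0.07373 mol
m = 0.07373 × 52.00 = 3.83 g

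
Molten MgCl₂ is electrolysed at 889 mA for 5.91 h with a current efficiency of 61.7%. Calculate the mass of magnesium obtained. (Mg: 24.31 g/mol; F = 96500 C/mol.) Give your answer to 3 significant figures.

Q = 0.889 × 21276 = 18910 C
n(e⁻) = 18910 / 96500 = 0.1960 mol
Mg²⁺ + 2e⁻ → Mg, so theoretical m(Mg) = 0.09800 × 24.31 = 2.382 g
Actual mass = 61.7% × 2.382 = 1.47 g

1.47 g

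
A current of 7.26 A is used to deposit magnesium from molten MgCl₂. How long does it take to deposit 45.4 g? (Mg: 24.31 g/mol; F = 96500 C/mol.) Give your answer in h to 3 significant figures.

n(Mg) = 45.4 / 24.31 = 1.868 mol
Mg²⁺ + 2e⁻ → Mg, so n(e⁻) = 2 × 1.868 = 3.736 mol
Q = 3.736 × 96500 = 3.605×10^5 C
t = Q / I = 3.605×10^5 / 7.26 = 49660 s = 13.8 h

13.8 h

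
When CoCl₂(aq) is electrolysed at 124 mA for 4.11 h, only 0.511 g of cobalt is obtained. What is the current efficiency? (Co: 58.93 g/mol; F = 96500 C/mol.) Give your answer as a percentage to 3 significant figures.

91.2%

Q = 0.124 × 14796 = 1835 C
n(e⁻) = 1835 / 96500 = 0.01902 mol
Co²⁺ + 2e⁻ → Co, so theoretical n(Co) = 0.009510 mol → 0.5604 g
Efficiency = 0.511 / 0.5604 = 0.9118 = 91.2%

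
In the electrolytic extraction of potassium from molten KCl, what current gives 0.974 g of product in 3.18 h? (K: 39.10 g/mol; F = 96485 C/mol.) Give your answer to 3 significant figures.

n(K) = 0.974 / 39.10 = 0.02491 mol
K⁺ + e⁻ → K, so n(e⁻) = 0.02491 mol
Q = 0.02491 × 96485 = 2403 C
I = Q / t = 2403 / 11448 s = 0.210 A

0.210 A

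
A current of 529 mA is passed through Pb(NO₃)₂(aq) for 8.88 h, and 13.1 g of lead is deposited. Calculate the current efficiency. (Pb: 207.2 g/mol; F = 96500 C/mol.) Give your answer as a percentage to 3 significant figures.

Q = 0.529 × 31968 = 16910 C
n(e⁻) = 16910 / 96500 = 0.1752 mol
Pb²⁺ + 2e⁻ → Pb, so theoretical n(Pb) = 0.08760 mol → 18.15 g
Efficiency = 13.1 / 18.15 = 0.7218 = 72.2%

72.2%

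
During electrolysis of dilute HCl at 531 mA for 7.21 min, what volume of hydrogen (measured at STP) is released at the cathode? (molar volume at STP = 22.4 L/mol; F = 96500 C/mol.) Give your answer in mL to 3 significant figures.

Q = 0.531 A × 432.6 s = 229.7 C
Moles of electrons = 229.7 / 96500 = 0.002380 mol
2H⁺ + 2e⁻ → H₂, so n(H₂) = 0.002380 / 2 = 0.001190 mol
V = 0.001190 × 22.4 = 0.02666 L
= 26.7 mL

26.7 mL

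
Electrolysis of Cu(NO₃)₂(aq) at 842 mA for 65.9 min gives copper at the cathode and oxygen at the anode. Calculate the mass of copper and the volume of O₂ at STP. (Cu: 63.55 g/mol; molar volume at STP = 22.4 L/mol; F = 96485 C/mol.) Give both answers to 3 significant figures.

Q = 0.842 × 3954 = 3329 C; n(e⁻) = 3329 / 96485 = 0.03450 mol
Cathode: Cu²⁺ + 2e⁻ → Cu → n(Cu) = 0.03450/2 = 0.01725 mol → 1.10 g
Anode: 2H₂O → O₂ + 4H⁺ + 4e⁻ → n(O₂) = 0.03450/4 = 0.008625 mol → 0.193 L

1.10 g Cu; 0.193 L O₂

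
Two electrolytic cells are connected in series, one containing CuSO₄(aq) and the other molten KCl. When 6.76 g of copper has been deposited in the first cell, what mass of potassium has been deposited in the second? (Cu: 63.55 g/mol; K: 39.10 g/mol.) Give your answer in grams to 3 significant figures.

8.32 g

n(Cu) = 6.76 / 63.55 = 0.1064 mol
Cu²⁺ + 2e⁻ → Cu, so n(e⁻) = 2 × 0.1064 = 0.2128 mol
Since the cells are in series, n(e⁻) in the K cell is also 0.2128 mol.
K⁺ + e⁻ → K, so n(K) = 0.2128 mol
m(K) = 0.2128 × 39.10 = 8.32 g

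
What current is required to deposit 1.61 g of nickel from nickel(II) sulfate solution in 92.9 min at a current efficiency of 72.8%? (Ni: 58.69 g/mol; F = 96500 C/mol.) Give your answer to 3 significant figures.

1.30 A

n(Ni) = 1.61 / 58.69 = 0.02743 mol
Ni²⁺ + 2e⁻ → Ni, so n(e⁻) = 2 × 0.02743 = 0.05486 mol
Q = 0.05486 × 96500 / 0.728 = 7272 C
I = Q / t = 7272 / 5574 s = 1.30 A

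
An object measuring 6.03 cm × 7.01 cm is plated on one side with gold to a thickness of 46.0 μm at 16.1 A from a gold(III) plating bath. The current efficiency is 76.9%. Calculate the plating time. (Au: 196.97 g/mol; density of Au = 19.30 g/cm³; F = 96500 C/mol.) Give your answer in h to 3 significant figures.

0.124 h

Plated area = 6.03 × 7.01 = 42.27 cm²
Volume = 42.27 × 46.0×10⁻⁴ cm = 0.1944 cm³
m(Au) = 0.1944 × 19.30 = 3.752 g
n(Au) = 3.752 / 196.97 = 0.01905 mol; n(e⁻) = 3 × 0.01905 = 0.05715 mol
Q = 0.05715 × 96500 / 0.769 = 7172 C
t = 7172 / 16.1 = 445.5 s = 0.124 h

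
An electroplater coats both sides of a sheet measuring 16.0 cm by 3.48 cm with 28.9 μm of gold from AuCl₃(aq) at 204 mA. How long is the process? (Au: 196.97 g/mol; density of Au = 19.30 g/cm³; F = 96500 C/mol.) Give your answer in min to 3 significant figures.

Plated area = 2 × 16.0 × 3.48 = 111.4 cm²
Volume = 111.4 × 28.9×10⁻⁴ cm = 0.3219 cm³
m(Au) = 0.3219 × 19.30 = 6.213 g
n(Au) = 6.213 / 196.97 = 0.03154 mol; n(e⁻) = 3 × 0.03154 = 0.09462 mol
Q = 0.09462 × 96500 = 9131 C
t = 9131 / 0.204 = 44760 s = 746 min

746 min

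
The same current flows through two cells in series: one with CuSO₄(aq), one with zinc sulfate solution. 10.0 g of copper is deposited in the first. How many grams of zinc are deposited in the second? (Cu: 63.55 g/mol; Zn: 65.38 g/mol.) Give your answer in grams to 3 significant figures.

10.3 g

n(Cu) = 10.0 / 63.55 = 0.1574 mol
Cu²⁺ + 2e⁻ → Cu, so n(e⁻) = 2 × 0.1574 = 0.3148 mol
Same current for the same time ⇒ same n(e⁻) = 0.3148 mol in both cells.
Zn²⁺ + 2e⁻ → Zn, so n(Zn) = 0.3148 / 2 = 0.1574 mol
m(Zn) = 0.1574 × 65.38 = 10.3 g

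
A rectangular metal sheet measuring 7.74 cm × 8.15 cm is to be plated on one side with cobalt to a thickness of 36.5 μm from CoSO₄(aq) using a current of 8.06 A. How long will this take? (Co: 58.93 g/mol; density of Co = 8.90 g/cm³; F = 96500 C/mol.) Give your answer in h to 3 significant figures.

0.231 h

Plated area = 7.74 × 8.15 = 63.08 cm²
Volume = 63.08 × 36.5×10⁻⁴ cm = 0.2302 cm³
m(Co) = 0.2302 × 8.90 = 2.049 g
n(Co) = 2.049 / 58.93 = 0.03477 mol; n(e⁻) = 2 × 0.03477 = 0.06954 mol
Q = 0.06954 × 96500 = 6711 C
t = 6711 / 8.06 = 832.6 s = 0.231 h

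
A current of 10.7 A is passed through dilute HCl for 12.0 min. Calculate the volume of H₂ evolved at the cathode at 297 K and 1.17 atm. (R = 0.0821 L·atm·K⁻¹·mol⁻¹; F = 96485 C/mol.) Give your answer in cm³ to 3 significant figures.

832 cm³

Q = It = 10.7 × 720 = 7704 C
n(e⁻) = 7704 / 96485 = 0.07985 mol
2H⁺ + 2e⁻ → H₂, so n(H₂) = 0.07985 / 2 = 0.03993 mol
V = nRT/P = 0.03993 × 0.0821 × 297 / 1.17 = 0.8322 L
= 832 cm³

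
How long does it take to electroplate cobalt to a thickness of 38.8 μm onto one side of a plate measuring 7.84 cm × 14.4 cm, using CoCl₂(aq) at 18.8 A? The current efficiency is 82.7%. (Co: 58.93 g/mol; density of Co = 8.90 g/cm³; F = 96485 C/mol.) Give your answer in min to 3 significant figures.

13.7 min

Plated area = 7.84 × 14.4 = 112.9 cm²
Volume = 112.9 × 38.8×10⁻⁴ cm = 0.4381 cm³
m(Co) = 0.4381 × 8.90 = 3.899 g
n(Co) = 3.899 / 58.93 = 0.06616 mol; n(e⁻) = 2 × 0.06616 = 0.1323 mol
Q = 0.1323 × 96485 / 0.827 = 15440 C
t = 15440 / 18.8 = 821.3 s = 13.7 min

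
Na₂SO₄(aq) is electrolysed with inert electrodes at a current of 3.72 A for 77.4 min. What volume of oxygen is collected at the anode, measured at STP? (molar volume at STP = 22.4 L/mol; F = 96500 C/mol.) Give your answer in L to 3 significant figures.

Q = It = 3.72 × 4644 = 17280 C
n(e⁻) = Q/F = 17280/96500 = 0.1791 mol
2H₂O → O₂ + 4H⁺ + 4e⁻, so n(O₂) = 0.1791 / 4 = 0.04478 mol
V = 0.04478 × 22.4 = 1.003 L

1.00 L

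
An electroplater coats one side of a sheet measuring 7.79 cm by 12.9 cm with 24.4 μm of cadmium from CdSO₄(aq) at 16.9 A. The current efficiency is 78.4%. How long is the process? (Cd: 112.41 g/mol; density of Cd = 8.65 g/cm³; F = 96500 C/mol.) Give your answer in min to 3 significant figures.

4.58 min

Plated area = 7.79 × 12.9 = 100.5 cm²
Volume = 100.5 × 24.4×10⁻⁴ cm = 0.2452 cm³
m(Cd) = 0.2452 × 8.65 = 2.121 g
n(Cd) = 2.121 / 112.41 = 0.01887 mol; n(e⁻) = 2 × 0.01887 = 0.03774 mol
Q = 0.03774 × 96500 / 0.784 = 4645 C
t = 4645 / 16.9 = 274.9 s = 4.58 min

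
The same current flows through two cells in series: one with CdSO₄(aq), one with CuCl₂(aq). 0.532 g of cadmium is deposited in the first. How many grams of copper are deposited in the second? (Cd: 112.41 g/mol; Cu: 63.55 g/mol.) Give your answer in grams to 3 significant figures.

0.301 g

n(Cd) = 0.532 / 112.41 = 0.004733 mol
Cd²⁺ + 2e⁻ → Cd, so n(e⁻) = 2 × 0.004733 = 0.009466 mol
The cells are in series, so the same charge (and hence the same n(e⁻) = 0.009466 mol) passes through both.
Cu²⁺ + 2e⁻ → Cu, so n(Cu) = 0.009466 / 2 = 0.004733 mol
m(Cu) = 0.004733 × 63.55 = 0.301 g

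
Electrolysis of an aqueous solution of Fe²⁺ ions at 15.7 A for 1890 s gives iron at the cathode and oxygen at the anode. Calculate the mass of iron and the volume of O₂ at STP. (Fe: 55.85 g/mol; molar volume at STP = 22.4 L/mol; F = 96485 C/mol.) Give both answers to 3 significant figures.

8.59 g Fe; 1.72 L O₂

Q = 15.7 × 1890 = 29670 C; n(e⁻) = 29670 / 96485 = 0.3075 mol
Cathode: Fe²⁺ + 2e⁻ → Fe → n(Fe) = 0.3075/2 = 0.1538 mol → 8.59 g
Anode: 2H₂O → O₂ + 4H⁺ + 4e⁻ → n(O₂) = 0.3075/4 = 0.07688 mol → 1.72 L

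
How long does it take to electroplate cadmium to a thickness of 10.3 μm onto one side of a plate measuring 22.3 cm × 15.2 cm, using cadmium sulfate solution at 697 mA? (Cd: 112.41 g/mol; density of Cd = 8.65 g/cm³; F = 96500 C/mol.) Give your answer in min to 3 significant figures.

Plated area = 22.3 × 15.2 = 339.0 cm²
Volume = 339.0 × 10.3×10⁻⁴ cm = 0.3492 cm³
m(Cd) = 0.3492 × 8.65 = 3.021 g
n(Cd) = 3.021 / 112.41 = 0.02687 mol; n(e⁻) = 2 × 0.02687 = 0.05374 mol
Q = 0.05374 × 96500 = 5186 C
t = 5186 / 0.697 = 7440 s = 124 min

124 min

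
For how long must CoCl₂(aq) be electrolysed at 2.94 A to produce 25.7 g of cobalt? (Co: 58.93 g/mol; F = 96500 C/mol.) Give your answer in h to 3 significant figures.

7.95 h

n(Co) = 25.7 / 58.93 = 0.4361 mol
Co²⁺ + 2e⁻ → Co, so n(e⁻) = 2 × 0.4361 = 0.8722 mol
Q = 0.8722 × 96500 = 84170 C
t = Q / I = 84170 / 2.94 = 28630 s = 7.95 h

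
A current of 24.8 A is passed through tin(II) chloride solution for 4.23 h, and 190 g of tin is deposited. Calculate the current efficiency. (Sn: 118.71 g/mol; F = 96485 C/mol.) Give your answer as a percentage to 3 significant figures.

81.8%

Q = 24.8 × 15228 = 3.777×10^5 C
n(e⁻) = 3.777×10^5 / 96485 = 3.915 mol
Sn²⁺ + 2e⁻ → Sn, so theoretical n(Sn) = 1.958 mol → 232.4 g
Efficiency = 190 / 232.4 = 0.8176 = 81.8%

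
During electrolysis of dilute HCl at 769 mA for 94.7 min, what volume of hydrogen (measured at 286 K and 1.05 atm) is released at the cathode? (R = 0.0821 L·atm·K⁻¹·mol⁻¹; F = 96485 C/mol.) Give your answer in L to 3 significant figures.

0.506 L

Charge passed = 0.769 × 5682 = 4369 C
n(e⁻) = 4369 / 96485 = 0.04528 mol
2H⁺ + 2e⁻ → H₂, so n(H₂) = 0.04528 / 2 = 0.02264 mol
V = nRT/P = 0.02264 × 0.0821 × 286 / 1.05 = 0.5063 L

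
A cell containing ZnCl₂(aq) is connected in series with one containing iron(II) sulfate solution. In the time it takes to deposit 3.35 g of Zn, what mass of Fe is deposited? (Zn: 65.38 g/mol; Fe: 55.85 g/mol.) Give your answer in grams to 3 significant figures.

2.86 g

n(Zn) = 3.35 / 65.38 = 0.05124 mol
Zn²⁺ + 2e⁻ → Zn, so n(e⁻) = 2 × 0.05124 = 0.1025 mol
In series, the same 0.1025 mol of electrons flows through the second cell.
Fe²⁺ + 2e⁻ → Fe, so n(Fe) = 0.1025 / 2 = 0.05125 mol
m(Fe) = 0.05125 × 55.85 = 2.86 g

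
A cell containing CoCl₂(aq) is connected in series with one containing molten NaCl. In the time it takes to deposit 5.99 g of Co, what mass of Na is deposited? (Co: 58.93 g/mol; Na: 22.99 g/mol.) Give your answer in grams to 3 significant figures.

n(Co) = 5.99 / 58.93 = 0.1016 mol
Co²⁺ + 2e⁻ → Co, so n(e⁻) = 2 × 0.1016 = 0.2032 mol
In series, the same 0.2032 mol of electrons flows through the second cell.
Na⁺ + e⁻ → Na, so n(Na) = 0.2032 mol
m(Na) = 0.2032 × 22.99 = 4.67 g

4.67 g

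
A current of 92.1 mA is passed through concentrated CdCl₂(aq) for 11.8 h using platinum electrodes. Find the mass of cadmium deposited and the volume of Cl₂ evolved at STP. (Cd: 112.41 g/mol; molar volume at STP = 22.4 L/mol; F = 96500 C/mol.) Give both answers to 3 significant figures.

2.28 g Cd; 0.454 L Cl₂

Q = 0.0921 × 42480 = 3912 C; n(e⁻) = 3912 / 96500 = 0.04054 mol
Cathode: Cd²⁺ + 2e⁻ → Cd → n(Cd) = 0.04054/2 = 0.02027 mol → 2.28 g
Anode: 2Cl⁻ → Cl₂ + 2e⁻ → n(Cl₂) = 0.04054/2 = 0.02027 mol → 0.454 L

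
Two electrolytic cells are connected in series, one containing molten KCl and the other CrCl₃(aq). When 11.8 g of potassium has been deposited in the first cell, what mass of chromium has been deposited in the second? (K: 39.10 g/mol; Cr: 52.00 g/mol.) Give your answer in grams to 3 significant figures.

5.23 g

n(K) = 11.8 / 39.10 = 0.3018 mol
K⁺ + e⁻ → K, so n(e⁻) = 0.3018 mol
In series, the same 0.3018 mol of electrons flows through the second cell.
Cr³⁺ + 3e⁻ → Cr, so n(Cr) = 0.3018 / 3 = 0.1006 mol
m(Cr) = 0.1006 × 52.00 = 5.23 g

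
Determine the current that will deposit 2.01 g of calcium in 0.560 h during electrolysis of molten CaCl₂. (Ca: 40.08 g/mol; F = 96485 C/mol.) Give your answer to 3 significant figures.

n(Ca) = 2.01 / 40.08 = 0.05015 mol
Ca²⁺ + 2e⁻ → Ca, so n(e⁻) = 2 × 0.05015 = 0.1003 mol
Q = 0.1003 × 96485 = 9677 C
I = Q / t = 9677 / 2016 s = 4.80 A

4.80 A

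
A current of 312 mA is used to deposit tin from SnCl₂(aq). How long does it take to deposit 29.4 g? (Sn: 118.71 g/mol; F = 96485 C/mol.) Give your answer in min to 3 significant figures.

n(Sn) = 29.4 / 118.71 = 0.2477 mol
Sn²⁺ + 2e⁻ → Sn, so n(e⁻) = 2 × 0.2477 = 0.4954 mol
Q = 0.4954 × 96485 = 47800 C
t = Q / I = 47800 / 0.312 = 1.532×10^5 s = 2550 min

2550 min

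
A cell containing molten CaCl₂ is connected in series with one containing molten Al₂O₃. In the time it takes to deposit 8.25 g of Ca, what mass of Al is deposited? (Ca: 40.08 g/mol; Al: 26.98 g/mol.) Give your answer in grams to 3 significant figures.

3.70 g

n(Ca) = 8.25 / 40.08 = 0.2058 mol
Ca²⁺ + 2e⁻ → Ca, so n(e⁻) = 2 × 0.2058 = 0.4116 mol
The cells are in series, so the same charge (and hence the same n(e⁻) = 0.4116 mol) passes through both.
Al³⁺ + 3e⁻ → Al, so n(Al) = 0.4116 / 3 = 0.1372 mol
m(Al) = 0.1372 × 26.98 = 3.70 g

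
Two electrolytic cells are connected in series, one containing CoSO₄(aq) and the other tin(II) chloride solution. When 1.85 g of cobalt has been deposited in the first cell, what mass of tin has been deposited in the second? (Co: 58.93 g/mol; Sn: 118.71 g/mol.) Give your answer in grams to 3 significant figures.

3.73 g

n(Co) = 1.85 / 58.93 = 0.03139 mol
Co²⁺ + 2e⁻ → Co, so n(e⁻) = 2 × 0.03139 = 0.06278 mol
Since the cells are in series, n(e⁻) in the Sn cell is also 0.06278 mol.
Sn²⁺ + 2e⁻ → Sn, so n(Sn) = 0.06278 / 2 = 0.03139 mol
m(Sn) = 0.03139 × 118.71 = 3.73 g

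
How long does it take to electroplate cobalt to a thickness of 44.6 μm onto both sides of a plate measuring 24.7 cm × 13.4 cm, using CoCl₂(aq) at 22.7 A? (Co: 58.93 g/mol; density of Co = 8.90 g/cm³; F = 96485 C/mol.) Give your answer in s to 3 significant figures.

3790 s

Plated area = 2 × 24.7 × 13.4 = 662.0 cm²
Volume = 662.0 × 44.6×10⁻⁴ cm = 2.953 cm³
m(Co) = 2.953 × 8.90 = 26.28 g
n(Co) = 26.28 / 58.93 = 0.4460 mol; n(e⁻) = 2 × 0.4460 = 0.8920 mol
Q = 0.8920 × 96485 = 86060 C
t = 86060 / 22.7 = 3791 s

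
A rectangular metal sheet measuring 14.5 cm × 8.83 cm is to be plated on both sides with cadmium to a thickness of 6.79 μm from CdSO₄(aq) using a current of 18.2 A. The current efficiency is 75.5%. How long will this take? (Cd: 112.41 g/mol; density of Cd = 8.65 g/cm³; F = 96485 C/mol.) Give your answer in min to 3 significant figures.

Plated area = 2 × 14.5 × 8.83 = 256.1 cm²
Volume = 256.1 × 6.79×10⁻⁴ cm = 0.1739 cm³
m(Cd) = 0.1739 × 8.65 = 1.504 g
n(Cd) = 1.504 / 112.41 = 0.01338 mol; n(e⁻) = 2 × 0.01338 = 0.02676 mol
Q = 0.02676 × 96485 / 0.755 = 3420 C
t = 3420 / 18.2 = 187.9 s = 3.13 min

3.13 min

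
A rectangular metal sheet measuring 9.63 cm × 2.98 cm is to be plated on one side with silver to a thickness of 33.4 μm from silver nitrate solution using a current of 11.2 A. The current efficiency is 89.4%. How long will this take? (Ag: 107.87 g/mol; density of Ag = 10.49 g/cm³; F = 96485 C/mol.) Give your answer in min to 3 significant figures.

1.50 min

Plated area = 9.63 × 2.98 = 28.70 cm²
Volume = 28.70 × 33.4×10⁻⁴ cm = 0.09586 cm³
m(Ag) = 0.09586 × 10.49 = 1.006 g
n(Ag) = 1.006 / 107.87 = 0.009326 mol; n(e⁻) = 0.009326 mol
Q = 0.009326 × 96485 / 0.894 = 1007 C
t = 1007 / 11.2 = 89.91 s = 1.50 min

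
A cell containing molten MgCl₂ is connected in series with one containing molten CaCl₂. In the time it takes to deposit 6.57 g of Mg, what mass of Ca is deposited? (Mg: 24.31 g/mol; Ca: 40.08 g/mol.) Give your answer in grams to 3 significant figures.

10.8 g

n(Mg) = 6.57 / 24.31 = 0.2703 mol
Mg²⁺ + 2e⁻ → Mg, so n(e⁻) = 2 × 0.2703 = 0.5406 mol
Since the cells are in series, n(e⁻) in the Ca cell is also 0.5406 mol.
Ca²⁺ + 2e⁻ → Ca, so n(Ca) = 0.5406 / 2 = 0.2703 mol
m(Ca) = 0.2703 × 40.08 = 10.8 g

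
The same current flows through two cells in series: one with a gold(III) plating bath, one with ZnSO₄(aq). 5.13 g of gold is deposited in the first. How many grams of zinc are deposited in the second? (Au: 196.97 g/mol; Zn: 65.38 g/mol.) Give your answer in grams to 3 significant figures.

2.55 g

n(Au) = 5.13 / 196.97 = 0.02604 mol
Au³⁺ + 3e⁻ → Au, so n(e⁻) = 3 × 0.02604 = 0.07812 mol
In series, the same 0.07812 mol of electrons flows through the second cell.
Zn²⁺ + 2e⁻ → Zn, so n(Zn) = 0.07812 / 2 = 0.03906 mol
m(Zn) = 0.03906 × 65.38 = 2.55 g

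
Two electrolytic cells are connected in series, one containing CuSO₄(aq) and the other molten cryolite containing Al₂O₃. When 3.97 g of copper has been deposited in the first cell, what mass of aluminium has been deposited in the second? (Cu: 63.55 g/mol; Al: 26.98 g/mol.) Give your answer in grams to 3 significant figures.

1.12 g

n(Cu) = 3.97 / 63.55 = 0.06247 mol
Cu²⁺ + 2e⁻ → Cu, so n(e⁻) = 2 × 0.06247 = 0.1249 mol
Same current for the same time ⇒ same n(e⁻) = 0.1249 mol in both cells.
Al³⁺ + 3e⁻ → Al, so n(Al) = 0.1249 / 3 = 0.04163 mol
m(Al) = 0.04163 × 26.98 = 1.12 g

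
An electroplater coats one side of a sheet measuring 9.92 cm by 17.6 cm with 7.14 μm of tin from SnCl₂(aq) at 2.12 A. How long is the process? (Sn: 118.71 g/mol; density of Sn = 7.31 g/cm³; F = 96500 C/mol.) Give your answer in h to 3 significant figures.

Plated area = 9.92 × 17.6 = 174.6 cm²
Volume = 174.6 × 7.14×10⁻⁴ cm = 0.1247 cm³
m(Sn) = 0.1247 × 7.31 = 0.9116 g
n(Sn) = 0.9116 / 118.71 = 0.007679 mol; n(e⁻) = 2 × 0.007679 = 0.01536 mol
Q = 0.01536 × 96500 = 1482 C
t = 1482 / 2.12 = 699.1 s = 0.194 h

0.194 h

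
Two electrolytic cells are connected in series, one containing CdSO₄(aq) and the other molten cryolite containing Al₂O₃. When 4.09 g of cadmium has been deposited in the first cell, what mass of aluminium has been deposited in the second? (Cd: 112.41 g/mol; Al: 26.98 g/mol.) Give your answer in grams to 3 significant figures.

n(Cd) = 4.09 / 112.41 = 0.03638 mol
Cd²⁺ + 2e⁻ → Cd, so n(e⁻) = 2 × 0.03638 = 0.07276 mol
In series, the same 0.07276 mol of electrons flows through the second cell.
Al³⁺ + 3e⁻ → Al, so n(Al) = 0.07276 / 3 = 0.02425 mol
m(Al) = 0.02425 × 26.98 = 0.654 g

0.654 g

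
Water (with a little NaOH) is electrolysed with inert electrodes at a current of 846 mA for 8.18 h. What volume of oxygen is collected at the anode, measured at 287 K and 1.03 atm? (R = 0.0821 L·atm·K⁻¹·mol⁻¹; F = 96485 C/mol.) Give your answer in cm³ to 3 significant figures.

1480 cm³

Charge passed = 0.846 × 29448 = 24910 C
Moles of electrons = 24910 / 96485 = 0.2582 mol
2H₂O → O₂ + 4H⁺ + 4e⁻, so n(O₂) = 0.2582 / 4 = 0.06455 mol
V = nRT/P = 0.06455 × 0.0821 × 287 / 1.03 = 1.477 L
= 1480 cm³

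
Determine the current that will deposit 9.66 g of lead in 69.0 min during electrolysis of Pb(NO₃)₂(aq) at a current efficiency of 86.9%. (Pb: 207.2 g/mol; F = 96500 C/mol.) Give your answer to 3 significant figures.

2.50 A

n(Pb) = 9.66 / 207.2 = 0.04662 mol
Pb²⁺ + 2e⁻ → Pb, so n(e⁻) = 2 × 0.04662 = 0.09324 mol
Q = 0.09324 × 96500 / 0.869 = 10350 C
I = Q / t = 10350 / 4140 s = 2.50 A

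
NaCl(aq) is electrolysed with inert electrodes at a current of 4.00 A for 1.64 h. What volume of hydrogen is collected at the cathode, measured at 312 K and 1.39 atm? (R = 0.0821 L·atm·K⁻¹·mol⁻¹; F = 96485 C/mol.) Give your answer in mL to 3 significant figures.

2260 mL

Q = It = 4.00 × 5904 = 23620 C
Moles of electrons = 23620 / 96485 = 0.2448 mol
2H⁺ + 2e⁻ → H₂, so n(H₂) = 0.2448 / 2 = 0.1224 mol
V = nRT/P = 0.1224 × 0.0821 × 312 / 1.39 = 2.256 L
= 2260 mL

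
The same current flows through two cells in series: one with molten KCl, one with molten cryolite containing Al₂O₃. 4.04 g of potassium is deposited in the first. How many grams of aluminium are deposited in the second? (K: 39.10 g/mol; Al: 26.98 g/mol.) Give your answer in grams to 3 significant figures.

n(K) = 4.04 / 39.10 = 0.1033 mol
K⁺ + e⁻ → K, so n(e⁻) = 0.1033 mol
The cells are in series, so the same charge (and hence the same n(e⁻) = 0.1033 mol) passes through both.
Al³⁺ + 3e⁻ → Al, so n(Al) = 0.1033 / 3 = 0.03443 mol
m(Al) = 0.03443 × 26.98 = 0.929 g

0.929 g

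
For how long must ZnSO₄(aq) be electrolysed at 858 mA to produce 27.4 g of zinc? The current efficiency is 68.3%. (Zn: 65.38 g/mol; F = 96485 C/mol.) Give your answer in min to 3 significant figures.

n(Zn) = 27.4 / 65.38 = 0.4191 mol
Zn²⁺ + 2e⁻ → Zn, so n(e⁻) = 2 × 0.4191 = 0.8382 mol
Q = 0.8382 × 96485 / 0.683 = 1.184×10^5 C
t = Q / I = 1.184×10^5 / 0.858 = 1.380×10^5 s = 2300 min

2300 min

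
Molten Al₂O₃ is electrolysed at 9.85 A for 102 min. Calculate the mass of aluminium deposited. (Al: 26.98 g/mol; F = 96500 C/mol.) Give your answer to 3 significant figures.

Q = 9.85 A × 6120 s = 60280 C
Moles of electrons = 60280 / 96500 = 0.6247 mol
Al³⁺ + 3e⁻ → Al, so n(Al) = 0.6247 / 3 = 0.2082 mol
m = 0.2082 × 26.98 = 5.62 g

5.62 g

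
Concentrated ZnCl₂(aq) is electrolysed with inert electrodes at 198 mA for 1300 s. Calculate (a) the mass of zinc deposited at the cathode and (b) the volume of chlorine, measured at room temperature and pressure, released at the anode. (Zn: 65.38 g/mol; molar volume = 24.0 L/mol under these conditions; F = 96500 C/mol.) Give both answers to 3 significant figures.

0.0872 g Zn; 0.0320 L Cl₂

Q = 0.198 × 1300 = 257.4 C; n(e⁻) = 257.4 / 96500 = 0.002667 mol
Cathode: Zn²⁺ + 2e⁻ → Zn → n(Zn) = 0.002667/2 = 0.001334 mol → 0.0872 g
Anode: 2Cl⁻ → Cl₂ + 2e⁻ → n(Cl₂) = 0.002667/2 = 0.001334 mol → 0.0320 L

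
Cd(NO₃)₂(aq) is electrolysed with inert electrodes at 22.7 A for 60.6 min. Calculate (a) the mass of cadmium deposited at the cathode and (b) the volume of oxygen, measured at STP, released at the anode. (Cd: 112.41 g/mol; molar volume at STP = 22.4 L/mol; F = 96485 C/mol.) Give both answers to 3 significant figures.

Q = 22.7 × 3636 = 82540 C; n(e⁻) = 82540 / 96485 = 0.8555 mol
Cathode: Cd²⁺ + 2e⁻ → Cd → n(Cd) = 0.8555/2 = 0.4278 mol → 48.1 g
Anode: 2H₂O → O₂ + 4H⁺ + 4e⁻ → n(O₂) = 0.8555/4 = 0.2139 mol → 4.79 L

48.1 g Cd; 4.79 L O₂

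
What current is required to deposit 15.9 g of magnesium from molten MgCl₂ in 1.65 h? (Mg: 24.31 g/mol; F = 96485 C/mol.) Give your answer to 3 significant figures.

n(Mg) = 15.9 / 24.31 = 0.6541 mol
Mg²⁺ + 2e⁻ → Mg, so n(e⁻) = 2 × 0.6541 = 1.308 mol
Q = 1.308 × 96485 = 1.262×10^5 C
I = Q / t = 1.262×10^5 / 5940 s = 21.2 A

21.2 A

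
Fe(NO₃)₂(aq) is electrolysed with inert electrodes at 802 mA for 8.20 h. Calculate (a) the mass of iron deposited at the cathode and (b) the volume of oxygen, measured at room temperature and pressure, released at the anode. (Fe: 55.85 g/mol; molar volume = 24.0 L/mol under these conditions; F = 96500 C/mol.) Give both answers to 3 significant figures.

6.85 g Fe; 1.47 L O₂

Q = 0.802 × 29520 = 23680 C; n(e⁻) = 23680 / 96500 = 0.2454 mol
Cathode: Fe²⁺ + 2e⁻ → Fe → n(Fe) = 0.2454/2 = 0.1227 mol → 6.85 g
Anode: 2H₂O → O₂ + 4H⁺ + 4e⁻ → n(O₂) = 0.2454/4 = 0.06135 mol → 1.47 L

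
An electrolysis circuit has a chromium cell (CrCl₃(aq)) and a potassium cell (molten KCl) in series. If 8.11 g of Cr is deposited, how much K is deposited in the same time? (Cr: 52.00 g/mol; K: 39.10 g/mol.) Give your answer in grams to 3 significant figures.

n(Cr) = 8.11 / 52.00 = 0.1560 mol
Cr³⁺ + 3e⁻ → Cr, so n(e⁻) = 3 × 0.1560 = 0.4680 mol
In series, the same 0.4680 mol of electrons flows through the second cell.
K⁺ + e⁻ → K, so n(K) = 0.4680 mol
m(K) = 0.4680 × 39.10 = 18.3 g

18.3 g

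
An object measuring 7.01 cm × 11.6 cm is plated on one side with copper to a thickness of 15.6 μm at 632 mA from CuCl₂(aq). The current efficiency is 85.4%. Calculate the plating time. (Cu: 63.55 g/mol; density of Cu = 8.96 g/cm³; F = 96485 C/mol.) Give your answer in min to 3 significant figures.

107 min

Plated area = 7.01 × 11.6 = 81.32 cm²
Volume = 81.32 × 15.6×10⁻⁴ cm = 0.1269 cm³
m(Cu) = 0.1269 × 8.96 = 1.137 g
n(Cu) = 1.137 / 63.55 = 0.01789 mol; n(e⁻) = 2 × 0.01789 = 0.03578 mol
Q = 0.03578 × 96485 / 0.854 = 4042 C
t = 4042 / 0.632 = 6396 s = 107 min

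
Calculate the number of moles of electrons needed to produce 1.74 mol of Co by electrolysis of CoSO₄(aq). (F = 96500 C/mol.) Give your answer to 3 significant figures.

3.48 mol

Co²⁺ + 2e⁻ → Co, so n(e⁻) = 2 × 1.74 = 3.480 mol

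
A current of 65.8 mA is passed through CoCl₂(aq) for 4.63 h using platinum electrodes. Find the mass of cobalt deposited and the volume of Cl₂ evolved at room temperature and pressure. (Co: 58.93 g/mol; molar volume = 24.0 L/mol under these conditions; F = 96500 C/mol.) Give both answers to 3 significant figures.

0.335 g Co; 0.136 L Cl₂

Q = 0.0658 × 16668 = 1097 C; n(e⁻) = 1097 / 96500 = 0.01137 mol
Cathode: Co²⁺ + 2e⁻ → Co → n(Co) = 0.01137/2 = 0.005685 mol → 0.335 g
Anode: 2Cl⁻ → Cl₂ + 2e⁻ → n(Cl₂) = 0.01137/2 = 0.005685 mol → 0.136 L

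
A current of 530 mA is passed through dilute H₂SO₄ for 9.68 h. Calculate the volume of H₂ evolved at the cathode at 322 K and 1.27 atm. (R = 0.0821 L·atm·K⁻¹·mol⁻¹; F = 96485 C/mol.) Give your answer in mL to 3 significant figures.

Q = 0.530 A × 34848 s = 18470 C
n(e⁻) = 18470 / 96485 = 0.1914 mol
2H⁺ + 2e⁻ → H₂, so n(H₂) = 0.1914 / 2 = 0.09570 mol
V = nRT/P = 0.09570 × 0.0821 × 322 / 1.27 = 1.992 L
= 1990 mL

1990 mL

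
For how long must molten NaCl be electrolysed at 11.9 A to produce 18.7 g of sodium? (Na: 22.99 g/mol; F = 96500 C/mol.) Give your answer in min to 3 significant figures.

n(Na) = 18.7 / 22.99 = 0.8134 mol
Na⁺ + e⁻ → Na, so n(e⁻) = 0.8134 mol
Q = 0.8134 × 96500 = 78490 C
t = Q / I = 78490 / 11.9 = 6596 s = 110 min

110 min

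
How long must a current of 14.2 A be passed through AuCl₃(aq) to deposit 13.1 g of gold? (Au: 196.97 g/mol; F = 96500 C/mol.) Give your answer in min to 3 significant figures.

22.6 min

n(Au) = 13.1 / 196.97 = 0.06651 mol
Au³⁺ + 3e⁻ → Au, so n(e⁻) = 3 × 0.06651 = 0.1995 mol
Q = 0.1995 × 96500 = 19250 C
t = Q / I = 19250 / 14.2 = 1356 s = 22.6 min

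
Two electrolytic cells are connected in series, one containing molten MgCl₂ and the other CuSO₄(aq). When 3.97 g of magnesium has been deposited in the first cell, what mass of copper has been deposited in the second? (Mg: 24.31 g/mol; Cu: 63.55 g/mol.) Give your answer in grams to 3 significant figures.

n(Mg) = 3.97 / 24.31 = 0.1633 mol
Mg²⁺ + 2e⁻ → Mg, so n(e⁻) = 2 × 0.1633 = 0.3266 mol
The cells are in series, so the same charge (and hence the same n(e⁻) = 0.3266 mol) passes through both.
Cu²⁺ + 2e⁻ → Cu, so n(Cu) = 0.3266 / 2 = 0.1633 mol
m(Cu) = 0.1633 × 63.55 = 10.4 g

10.4 g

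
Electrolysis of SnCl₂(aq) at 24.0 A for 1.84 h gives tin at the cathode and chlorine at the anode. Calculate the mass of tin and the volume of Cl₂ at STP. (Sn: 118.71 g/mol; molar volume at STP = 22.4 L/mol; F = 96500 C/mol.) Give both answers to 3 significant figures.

97.8 g Sn; 18.5 L Cl₂

Q = 24.0 × 6624 = 1.590×10^5 C; n(e⁻) = 1.590×10^5 / 96500 = 1.648 mol
Cathode: Sn²⁺ + 2e⁻ → Sn → n(Sn) = 1.648/2 = 0.8240 mol → 97.8 g
Anode: 2Cl⁻ → Cl₂ + 2e⁻ → n(Cl₂) = 1.648/2 = 0.8240 mol → 18.5 L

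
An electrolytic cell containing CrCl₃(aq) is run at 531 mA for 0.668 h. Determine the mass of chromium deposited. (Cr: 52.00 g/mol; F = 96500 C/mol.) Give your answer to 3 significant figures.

0.229 g

Q = 0.531 A × 2404.8 s = 1277 C
Moles of electrons = 1277 / 96500 = 0.01323 mol
Cr³⁺ + 3e⁻ → Cr, so n(Cr) = 0.01323 / 3 = 0.004410 mol
m = 0.004410 × 52.00 = 0.229 g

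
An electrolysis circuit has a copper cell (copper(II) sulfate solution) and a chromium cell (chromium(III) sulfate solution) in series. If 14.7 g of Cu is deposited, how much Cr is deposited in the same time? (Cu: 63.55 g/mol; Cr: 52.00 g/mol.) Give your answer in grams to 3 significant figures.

n(Cu) = 14.7 / 63.55 = 0.2313 mol
Cu²⁺ + 2e⁻ → Cu, so n(e⁻) = 2 × 0.2313 = 0.4626 mol
Same current for the same time ⇒ same n(e⁻) = 0.4626 mol in both cells.
Cr³⁺ + 3e⁻ → Cr, so n(Cr) = 0.4626 / 3 = 0.1542 mol
m(Cr) = 0.1542 × 52.00 = 8.02 g

8.02 g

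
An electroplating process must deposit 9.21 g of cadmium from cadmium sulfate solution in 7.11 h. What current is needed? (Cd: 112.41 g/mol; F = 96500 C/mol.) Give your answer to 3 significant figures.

n(Cd) = 9.21 / 112.41 = 0.08193 mol
Cd²⁺ + 2e⁻ → Cd, so n(e⁻) = 2 × 0.08193 = 0.1639 mol
Q = 0.1639 × 96500 = 15820 C
I = Q / t = 15820 / 25596 s = 0.618 A

0.618 A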